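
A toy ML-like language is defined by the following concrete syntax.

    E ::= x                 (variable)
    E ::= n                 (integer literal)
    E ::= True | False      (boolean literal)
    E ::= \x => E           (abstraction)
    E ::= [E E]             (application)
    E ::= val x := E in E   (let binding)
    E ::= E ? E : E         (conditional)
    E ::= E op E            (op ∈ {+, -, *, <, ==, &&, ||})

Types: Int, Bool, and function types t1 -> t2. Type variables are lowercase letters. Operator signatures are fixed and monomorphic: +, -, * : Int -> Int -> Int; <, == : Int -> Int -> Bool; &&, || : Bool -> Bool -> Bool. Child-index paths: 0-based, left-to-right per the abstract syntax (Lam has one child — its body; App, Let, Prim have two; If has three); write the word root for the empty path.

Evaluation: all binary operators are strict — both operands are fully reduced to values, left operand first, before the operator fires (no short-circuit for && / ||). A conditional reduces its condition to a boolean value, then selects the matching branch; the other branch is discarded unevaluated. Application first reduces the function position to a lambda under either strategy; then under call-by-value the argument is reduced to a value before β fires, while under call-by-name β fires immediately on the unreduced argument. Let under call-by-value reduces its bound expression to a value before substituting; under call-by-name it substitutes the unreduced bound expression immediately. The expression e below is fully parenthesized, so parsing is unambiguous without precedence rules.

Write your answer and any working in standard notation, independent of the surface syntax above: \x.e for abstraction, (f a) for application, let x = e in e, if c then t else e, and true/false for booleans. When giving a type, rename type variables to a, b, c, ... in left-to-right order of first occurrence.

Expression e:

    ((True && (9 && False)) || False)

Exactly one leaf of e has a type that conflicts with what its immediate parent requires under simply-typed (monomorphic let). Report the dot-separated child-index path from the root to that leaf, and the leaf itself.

Trace:
  unify Bool ~ Bool
  unify Int ~ Bool
  FAIL: mismatch Int ~ Bool

Answer: 0.1.0 : 9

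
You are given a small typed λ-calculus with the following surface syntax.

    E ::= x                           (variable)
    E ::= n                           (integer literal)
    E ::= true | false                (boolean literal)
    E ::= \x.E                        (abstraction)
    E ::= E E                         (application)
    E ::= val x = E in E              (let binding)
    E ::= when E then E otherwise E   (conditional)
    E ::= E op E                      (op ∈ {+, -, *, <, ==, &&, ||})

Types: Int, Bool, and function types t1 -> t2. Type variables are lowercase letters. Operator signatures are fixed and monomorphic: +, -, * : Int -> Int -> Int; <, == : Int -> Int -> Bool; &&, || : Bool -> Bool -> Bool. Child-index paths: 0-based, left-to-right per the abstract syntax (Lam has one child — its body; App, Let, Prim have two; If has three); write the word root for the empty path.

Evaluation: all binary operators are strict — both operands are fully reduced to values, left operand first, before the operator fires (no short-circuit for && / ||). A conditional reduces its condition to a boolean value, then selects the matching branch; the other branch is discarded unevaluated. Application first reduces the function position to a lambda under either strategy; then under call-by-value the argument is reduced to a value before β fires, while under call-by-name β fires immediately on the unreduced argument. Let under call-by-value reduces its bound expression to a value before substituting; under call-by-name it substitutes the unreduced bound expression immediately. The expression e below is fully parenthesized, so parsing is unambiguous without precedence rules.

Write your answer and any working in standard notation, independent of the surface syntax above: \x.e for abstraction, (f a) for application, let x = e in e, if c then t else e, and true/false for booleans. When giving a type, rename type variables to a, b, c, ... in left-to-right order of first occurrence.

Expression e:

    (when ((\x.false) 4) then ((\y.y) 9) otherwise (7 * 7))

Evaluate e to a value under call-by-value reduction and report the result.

Answer: 49

Trace:
step 0: (if ((\x.false) 4) then ((\y.y) 9) else (7 * 7))
step 1: [beta@0] (if false then ((\y.y) 9) else (7 * 7))
step 2: [if@root] (7 * 7)
step 3: [delta@root] 49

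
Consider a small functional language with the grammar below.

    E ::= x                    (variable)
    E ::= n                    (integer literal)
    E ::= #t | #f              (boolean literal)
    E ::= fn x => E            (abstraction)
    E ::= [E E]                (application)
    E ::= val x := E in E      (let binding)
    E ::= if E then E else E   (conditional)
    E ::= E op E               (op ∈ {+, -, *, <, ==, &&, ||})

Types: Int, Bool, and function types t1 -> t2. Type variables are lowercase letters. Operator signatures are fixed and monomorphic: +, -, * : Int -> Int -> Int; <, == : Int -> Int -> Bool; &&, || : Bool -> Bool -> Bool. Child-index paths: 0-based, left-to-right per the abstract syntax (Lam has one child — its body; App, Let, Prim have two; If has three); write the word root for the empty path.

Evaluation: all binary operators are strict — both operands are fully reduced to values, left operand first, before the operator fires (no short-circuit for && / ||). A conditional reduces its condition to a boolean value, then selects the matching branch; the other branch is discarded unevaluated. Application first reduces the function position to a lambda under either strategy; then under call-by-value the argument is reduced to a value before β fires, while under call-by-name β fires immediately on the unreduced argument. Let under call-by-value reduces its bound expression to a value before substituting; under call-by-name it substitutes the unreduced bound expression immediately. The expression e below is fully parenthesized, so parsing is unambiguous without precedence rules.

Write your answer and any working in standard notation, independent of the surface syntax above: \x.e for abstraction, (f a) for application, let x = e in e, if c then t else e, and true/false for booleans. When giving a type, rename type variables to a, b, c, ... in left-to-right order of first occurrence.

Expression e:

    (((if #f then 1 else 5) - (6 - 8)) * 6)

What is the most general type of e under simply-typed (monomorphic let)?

Answer: Int

Working:
  unify Bool ~ Bool
  unify Int ~ Int
  unify Int ~ Int
  unify Int ~ Int
  unify Int ~ Int
  unify Int ~ Int
  unify Int ~ Int
  unify Int ~ Int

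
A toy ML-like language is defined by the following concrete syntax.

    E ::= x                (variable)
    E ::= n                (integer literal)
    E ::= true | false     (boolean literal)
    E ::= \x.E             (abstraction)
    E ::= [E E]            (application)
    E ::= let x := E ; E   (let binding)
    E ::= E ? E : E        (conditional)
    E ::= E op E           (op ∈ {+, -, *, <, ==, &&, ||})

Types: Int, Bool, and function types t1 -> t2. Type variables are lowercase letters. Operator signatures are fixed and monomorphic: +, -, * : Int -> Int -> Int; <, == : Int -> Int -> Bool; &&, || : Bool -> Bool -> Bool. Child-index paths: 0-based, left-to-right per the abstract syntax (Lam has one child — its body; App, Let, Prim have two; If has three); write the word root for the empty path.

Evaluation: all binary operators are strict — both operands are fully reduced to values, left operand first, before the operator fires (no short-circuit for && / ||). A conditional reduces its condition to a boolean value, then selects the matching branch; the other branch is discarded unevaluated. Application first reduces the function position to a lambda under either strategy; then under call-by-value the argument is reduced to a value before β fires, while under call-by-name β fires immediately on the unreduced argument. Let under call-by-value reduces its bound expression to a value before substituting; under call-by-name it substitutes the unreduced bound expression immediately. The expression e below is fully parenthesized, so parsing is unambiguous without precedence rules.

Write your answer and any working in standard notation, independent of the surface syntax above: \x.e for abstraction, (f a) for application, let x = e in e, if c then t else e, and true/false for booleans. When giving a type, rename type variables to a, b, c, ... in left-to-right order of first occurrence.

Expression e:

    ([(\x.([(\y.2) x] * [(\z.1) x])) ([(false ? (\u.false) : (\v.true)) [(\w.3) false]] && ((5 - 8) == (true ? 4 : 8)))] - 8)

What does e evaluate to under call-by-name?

Derivation:
step 0: (((\x.(((\y.2) x) * ((\z.1) x))) (((if false then (\u.false) else (\v.true)) ((\w.3) false)) && ((5 - 8) == (if true then 4 else 8)))) - 8)
step 1: [beta@0] ((((\y.2) (((if false then (\u.false) else (\v.true)) ((\w.3) false)) && ((5 - 8) == (if true then 4 else 8)))) * ((\z.1) (((if false then (\u.false) else (\v.true)) ((\w.3) false)) && ((5 - 8) == (if true then 4 else 8))))) - 8)
step 2: [beta@0.0] ((2 * ((\z.1) (((if false then (\u.false) else (\v.true)) ((\w.3) false)) && ((5 - 8) == (if true then 4 else 8))))) - 8)
step 3: [beta@0.1] ((2 * 1) - 8)
step 4: [delta@0] (2 - 8)
step 5: [delta@root] -6

Answer: -6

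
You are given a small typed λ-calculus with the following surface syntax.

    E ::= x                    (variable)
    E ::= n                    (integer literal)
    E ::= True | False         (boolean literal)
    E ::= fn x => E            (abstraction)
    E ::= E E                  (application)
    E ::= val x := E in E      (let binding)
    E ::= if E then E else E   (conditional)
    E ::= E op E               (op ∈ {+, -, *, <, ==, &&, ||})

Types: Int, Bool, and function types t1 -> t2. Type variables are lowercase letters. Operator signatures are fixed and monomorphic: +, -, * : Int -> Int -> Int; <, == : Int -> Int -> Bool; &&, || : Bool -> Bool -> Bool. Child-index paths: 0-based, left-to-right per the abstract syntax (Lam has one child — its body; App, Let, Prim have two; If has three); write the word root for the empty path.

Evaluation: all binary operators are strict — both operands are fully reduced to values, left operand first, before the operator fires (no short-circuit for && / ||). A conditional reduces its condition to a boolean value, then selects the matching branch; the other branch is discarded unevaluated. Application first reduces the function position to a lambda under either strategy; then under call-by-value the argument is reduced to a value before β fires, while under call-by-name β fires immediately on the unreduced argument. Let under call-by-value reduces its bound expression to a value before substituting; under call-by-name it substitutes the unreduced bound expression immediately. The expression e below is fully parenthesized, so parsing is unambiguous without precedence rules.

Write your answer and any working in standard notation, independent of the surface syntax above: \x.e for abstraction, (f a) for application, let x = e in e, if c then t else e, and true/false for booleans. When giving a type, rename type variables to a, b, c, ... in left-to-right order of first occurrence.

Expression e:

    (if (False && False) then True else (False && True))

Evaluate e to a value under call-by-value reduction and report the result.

Working:
step 0: (if (false && false) then true else (false && true))
step 1: [delta@0] (if false then true else (false && true))
step 2: [if@root] (false && true)
step 3: [delta@root] false

Answer: false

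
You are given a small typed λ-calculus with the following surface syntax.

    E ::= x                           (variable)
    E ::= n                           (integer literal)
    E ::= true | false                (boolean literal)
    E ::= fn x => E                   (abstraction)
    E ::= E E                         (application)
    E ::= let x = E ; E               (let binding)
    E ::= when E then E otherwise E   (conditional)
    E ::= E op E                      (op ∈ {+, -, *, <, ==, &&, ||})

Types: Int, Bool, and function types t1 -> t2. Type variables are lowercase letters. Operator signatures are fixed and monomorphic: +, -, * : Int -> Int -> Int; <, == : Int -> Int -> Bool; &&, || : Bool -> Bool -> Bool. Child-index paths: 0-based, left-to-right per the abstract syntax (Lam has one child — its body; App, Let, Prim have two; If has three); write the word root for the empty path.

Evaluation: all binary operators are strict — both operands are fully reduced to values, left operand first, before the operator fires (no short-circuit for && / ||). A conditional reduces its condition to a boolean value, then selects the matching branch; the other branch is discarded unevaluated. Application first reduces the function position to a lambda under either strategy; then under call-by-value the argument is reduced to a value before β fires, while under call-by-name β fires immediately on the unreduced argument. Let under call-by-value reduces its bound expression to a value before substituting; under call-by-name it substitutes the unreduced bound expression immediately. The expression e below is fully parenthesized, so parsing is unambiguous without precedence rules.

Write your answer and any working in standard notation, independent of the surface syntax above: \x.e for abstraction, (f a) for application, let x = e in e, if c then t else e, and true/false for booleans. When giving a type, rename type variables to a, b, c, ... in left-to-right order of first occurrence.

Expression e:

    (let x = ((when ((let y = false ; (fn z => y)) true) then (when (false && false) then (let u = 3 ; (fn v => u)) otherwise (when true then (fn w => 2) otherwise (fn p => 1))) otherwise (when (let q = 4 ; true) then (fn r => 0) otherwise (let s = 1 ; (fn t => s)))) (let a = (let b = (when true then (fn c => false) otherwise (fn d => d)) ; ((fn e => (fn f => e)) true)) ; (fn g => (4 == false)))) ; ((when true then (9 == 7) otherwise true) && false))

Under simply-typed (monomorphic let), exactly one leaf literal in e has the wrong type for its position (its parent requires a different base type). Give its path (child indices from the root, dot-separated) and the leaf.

Derivation:
let y : Bool
y : Bool
\z._ : a -> Bool
  unify a -> Bool ~ Bool -> b
  unify a ~ Bool
  unify Bool ~ b
_ _ : Bool
  unify Bool ~ Bool
  unify Bool ~ Bool
  unify Bool ~ Bool
  unify Bool ~ Bool
let u : Int
u : Int
\v._ : c -> Int
  unify Bool ~ Bool
\w._ : d -> Int
\p._ : e -> Int
  unify d -> Int ~ e -> Int
  unify d ~ e
  unify Int ~ Int
  unify c -> Int ~ e -> Int
  unify c ~ e
  unify Int ~ Int
let q : Int
  unify Bool ~ Bool
\r._ : f -> Int
let s : Int
s : Int
\t._ : g -> Int
  unify f -> Int ~ g -> Int
  unify f ~ g
  unify Int ~ Int
  unify e -> Int ~ g -> Int
  unify e ~ g
  unify Int ~ Int
  unify Bool ~ Bool
\c._ : h -> Bool
d : i
\d._ : i -> i
  unify h -> Bool ~ i -> i
  unify h ~ i
  unify Bool ~ i
let b : Bool -> Bool
e : j
\f._ : k -> j
\e._ : j -> k -> j
  unify j -> k -> j ~ Bool -> l
  unify j ~ Bool
  unify k -> Bool ~ l
_ _ : k -> Bool
let a : k -> Bool
  unify Int ~ Int
  unify Bool ~ Int
  FAIL: mismatch Bool ~ Int

Answer: 0.1.1.0.1 : false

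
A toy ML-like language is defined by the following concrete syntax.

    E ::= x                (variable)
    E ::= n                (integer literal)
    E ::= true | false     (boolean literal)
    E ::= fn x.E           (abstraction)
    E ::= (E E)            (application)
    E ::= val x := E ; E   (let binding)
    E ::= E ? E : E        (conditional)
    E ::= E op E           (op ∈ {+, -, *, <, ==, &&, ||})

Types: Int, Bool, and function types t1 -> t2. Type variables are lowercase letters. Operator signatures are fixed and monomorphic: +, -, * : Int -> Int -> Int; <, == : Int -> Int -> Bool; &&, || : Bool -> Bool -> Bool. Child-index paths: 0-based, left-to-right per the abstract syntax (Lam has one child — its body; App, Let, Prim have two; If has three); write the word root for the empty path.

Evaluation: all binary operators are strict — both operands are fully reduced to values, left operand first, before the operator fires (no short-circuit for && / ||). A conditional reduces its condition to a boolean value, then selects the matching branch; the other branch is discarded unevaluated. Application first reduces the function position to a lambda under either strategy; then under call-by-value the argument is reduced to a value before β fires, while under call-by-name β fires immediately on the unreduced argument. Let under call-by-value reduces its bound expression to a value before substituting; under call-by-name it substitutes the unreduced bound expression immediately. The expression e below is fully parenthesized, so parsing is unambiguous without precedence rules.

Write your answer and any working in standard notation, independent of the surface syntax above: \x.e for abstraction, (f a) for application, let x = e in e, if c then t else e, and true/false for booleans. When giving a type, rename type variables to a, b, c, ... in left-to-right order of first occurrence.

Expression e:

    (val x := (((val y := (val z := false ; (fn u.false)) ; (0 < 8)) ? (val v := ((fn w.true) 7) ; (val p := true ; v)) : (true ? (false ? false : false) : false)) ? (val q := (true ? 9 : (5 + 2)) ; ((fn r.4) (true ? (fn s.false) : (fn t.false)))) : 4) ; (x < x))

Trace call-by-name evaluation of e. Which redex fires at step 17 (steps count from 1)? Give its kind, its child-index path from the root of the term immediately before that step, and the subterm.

Trace:
step 0: (let x = (if (if (let y = (let z = false in (\u.false)) in (0 < 8)) then (let v = ((\w.true) 7) in (let p = true in v)) else (if true then (if false then false else false) else false)) then (let q = (if true then 9 else (5 + 2)) in ((\r.4) (if true then (\s.false) else (\t.false)))) else 4) in (x < x))
step 1: [let@root] ((if (if (let y = (let z = false in (\u.false)) in (0 < 8)) then (let v = ((\w.true) 7) in (let p = true in v)) else (if true then (if false then false else false) else false)) then (let q = (if true then 9 else (5 + 2)) in ((\r.4) (if true then (\s.false) else (\t.false)))) else 4) < (if (if (let y = (let z = false in (\u.false)) in (0 < 8)) then (let v = ((\w.true) 7) in (let p = true in v)) else (if true then (if false then false else false) else false)) then (let q = (if true then 9 else (5 + 2)) in ((\r.4) (if true then (\s.false) else (\t.false)))) else 4))
step 2: [let@0.0.0] ((if (if (0 < 8) then (let v = ((\w.true) 7) in (let p = true in v)) else (if true then (if false then false else false) else false)) then (let q = (if true then 9 else (5 + 2)) in ((\r.4) (if true then (\s.false) else (\t.false)))) else 4) < (if (if (let y = (let z = false in (\u.false)) in (0 < 8)) then (let v = ((\w.true) 7) in (let p = true in v)) else (if true then (if false then false else false) else false)) then (let q = (if true then 9 else (5 + 2)) in ((\r.4) (if true then (\s.false) else (\t.false)))) else 4))
step 3: [delta@0.0.0] ((if (if true then (let v = ((\w.true) 7) in (let p = true in v)) else (if true then (if false then false else false) else false)) then (let q = (if true then 9 else (5 + 2)) in ((\r.4) (if true then (\s.false) else (\t.false)))) else 4) < (if (if (let y = (let z = false in (\u.false)) in (0 < 8)) then (let v = ((\w.true) 7) in (let p = true in v)) else (if true then (if false then false else false) else false)) then (let q = (if true then 9 else (5 + 2)) in ((\r.4) (if true then (\s.false) else (\t.false)))) else 4))
step 4: [if@0.0] ((if (let v = ((\w.true) 7) in (let p = true in v)) then (let q = (if true then 9 else (5 + 2)) in ((\r.4) (if true then (\s.false) else (\t.false)))) else 4) < (if (if (let y = (let z = false in (\u.false)) in (0 < 8)) then (let v = ((\w.true) 7) in (let p = true in v)) else (if true then (if false then false else false) else false)) then (let q = (if true then 9 else (5 + 2)) in ((\r.4) (if true then (\s.false) else (\t.false)))) else 4))
step 5: [let@0.0] ((if (let p = true in ((\w.true) 7)) then (let q = (if true then 9 else (5 + 2)) in ((\r.4) (if true then (\s.false) else (\t.false)))) else 4) < (if (if (let y = (let z = false in (\u.false)) in (0 < 8)) then (let v = ((\w.true) 7) in (let p = true in v)) else (if true then (if false then false else false) else false)) then (let q = (if true then 9 else (5 + 2)) in ((\r.4) (if true then (\s.false) else (\t.false)))) else 4))
step 6: [let@0.0] ((if ((\w.true) 7) then (let q = (if true then 9 else (5 + 2)) in ((\r.4) (if true then (\s.false) else (\t.false)))) else 4) < (if (if (let y = (let z = false in (\u.false)) in (0 < 8)) then (let v = ((\w.true) 7) in (let p = true in v)) else (if true then (if false then false else false) else false)) then (let q = (if true then 9 else (5 + 2)) in ((\r.4) (if true then (\s.false) else (\t.false)))) else 4))
step 7: [beta@0.0] ((if true then (let q = (if true then 9 else (5 + 2)) in ((\r.4) (if true then (\s.false) else (\t.false)))) else 4) < (if (if (let y = (let z = false in (\u.false)) in (0 < 8)) then (let v = ((\w.true) 7) in (let p = true in v)) else (if true then (if false then false else false) else false)) then (let q = (if true then 9 else (5 + 2)) in ((\r.4) (if true then (\s.false) else (\t.false)))) else 4))
step 8: [if@0] ((let q = (if true then 9 else (5 + 2)) in ((\r.4) (if true then (\s.false) else (\t.false)))) < (if (if (let y = (let z = false in (\u.false)) in (0 < 8)) then (let v = ((\w.true) 7) in (let p = true in v)) else (if true then (if false then false else false) else false)) then (let q = (if true then 9 else (5 + 2)) in ((\r.4) (if true then (\s.false) else (\t.false)))) else 4))
step 9: [let@0] (((\r.4) (if true then (\s.false) else (\t.false))) < (if (if (let y = (let z = false in (\u.false)) in (0 < 8)) then (let v = ((\w.true) 7) in (let p = true in v)) else (if true then (if false then false else false) else false)) then (let q = (if true then 9 else (5 + 2)) in ((\r.4) (if true then (\s.false) else (\t.false)))) else 4))
step 10: [beta@0] (4 < (if (if (let y = (let z = false in (\u.false)) in (0 < 8)) then (let v = ((\w.true) 7) in (let p = true in v)) else (if true then (if false then false else false) else false)) then (let q = (if true then 9 else (5 + 2)) in ((\r.4) (if true then (\s.false) else (\t.false)))) else 4))
step 11: [let@1.0.0] (4 < (if (if (0 < 8) then (let v = ((\w.true) 7) in (let p = true in v)) else (if true then (if false then false else false) else false)) then (let q = (if true then 9 else (5 + 2)) in ((\r.4) (if true then (\s.false) else (\t.false)))) else 4))
step 12: [delta@1.0.0] (4 < (if (if true then (let v = ((\w.true) 7) in (let p = true in v)) else (if true then (if false then false else false) else false)) then (let q = (if true then 9 else (5 + 2)) in ((\r.4) (if true then (\s.false) else (\t.false)))) else 4))
step 13: [if@1.0] (4 < (if (let v = ((\w.true) 7) in (let p = true in v)) then (let q = (if true then 9 else (5 + 2)) in ((\r.4) (if true then (\s.false) else (\t.false)))) else 4))
step 14: [let@1.0] (4 < (if (let p = true in ((\w.true) 7)) then (let q = (if true then 9 else (5 + 2)) in ((\r.4) (if true then (\s.false) else (\t.false)))) else 4))
step 15: [let@1.0] (4 < (if ((\w.true) 7) then (let q = (if true then 9 else (5 + 2)) in ((\r.4) (if true then (\s.false) else (\t.false)))) else 4))
step 16: [beta@1.0] (4 < (if true then (let q = (if true then 9 else (5 + 2)) in ((\r.4) (if true then (\s.false) else (\t.false)))) else 4))
step 17: [if@1] (4 < (let q = (if true then 9 else (5 + 2)) in ((\r.4) (if true then (\s.false) else (\t.false)))))

Answer: if at 1 : (if true then (let q = (if true then 9 else (5 + 2)) in ((\r.4) (if true then (\s.false) else (\t.false)))) else 4)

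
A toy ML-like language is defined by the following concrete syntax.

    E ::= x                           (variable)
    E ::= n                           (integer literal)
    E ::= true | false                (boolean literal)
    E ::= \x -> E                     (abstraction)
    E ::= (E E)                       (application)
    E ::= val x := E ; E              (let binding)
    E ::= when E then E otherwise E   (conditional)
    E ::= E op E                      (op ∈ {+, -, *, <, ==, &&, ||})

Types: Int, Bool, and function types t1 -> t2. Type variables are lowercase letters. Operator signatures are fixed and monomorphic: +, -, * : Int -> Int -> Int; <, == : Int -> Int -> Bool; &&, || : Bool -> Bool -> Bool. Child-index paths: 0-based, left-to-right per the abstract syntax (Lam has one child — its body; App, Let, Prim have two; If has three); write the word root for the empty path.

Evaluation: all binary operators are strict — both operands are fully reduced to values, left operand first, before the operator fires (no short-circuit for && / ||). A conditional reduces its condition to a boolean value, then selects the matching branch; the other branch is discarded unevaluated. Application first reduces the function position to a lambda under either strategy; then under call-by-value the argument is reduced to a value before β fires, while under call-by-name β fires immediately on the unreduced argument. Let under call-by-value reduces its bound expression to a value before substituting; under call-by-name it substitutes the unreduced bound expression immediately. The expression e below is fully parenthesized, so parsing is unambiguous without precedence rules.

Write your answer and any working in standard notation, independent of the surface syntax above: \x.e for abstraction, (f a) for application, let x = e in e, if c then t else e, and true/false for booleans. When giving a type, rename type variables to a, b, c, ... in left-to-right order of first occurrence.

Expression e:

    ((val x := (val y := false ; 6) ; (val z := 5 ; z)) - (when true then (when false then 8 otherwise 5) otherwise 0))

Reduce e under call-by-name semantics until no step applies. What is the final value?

Working:
step 0: ((let x = (let y = false in 6) in (let z = 5 in z)) - (if true then (if false then 8 else 5) else 0))
step 1: [let@0] ((let z = 5 in z) - (if true then (if false then 8 else 5) else 0))
step 2: [let@0] (5 - (if true then (if false then 8 else 5) else 0))
step 3: [if@1] (5 - (if false then 8 else 5))
step 4: [if@1] (5 - 5)
step 5: [delta@root] 0

Answer: 0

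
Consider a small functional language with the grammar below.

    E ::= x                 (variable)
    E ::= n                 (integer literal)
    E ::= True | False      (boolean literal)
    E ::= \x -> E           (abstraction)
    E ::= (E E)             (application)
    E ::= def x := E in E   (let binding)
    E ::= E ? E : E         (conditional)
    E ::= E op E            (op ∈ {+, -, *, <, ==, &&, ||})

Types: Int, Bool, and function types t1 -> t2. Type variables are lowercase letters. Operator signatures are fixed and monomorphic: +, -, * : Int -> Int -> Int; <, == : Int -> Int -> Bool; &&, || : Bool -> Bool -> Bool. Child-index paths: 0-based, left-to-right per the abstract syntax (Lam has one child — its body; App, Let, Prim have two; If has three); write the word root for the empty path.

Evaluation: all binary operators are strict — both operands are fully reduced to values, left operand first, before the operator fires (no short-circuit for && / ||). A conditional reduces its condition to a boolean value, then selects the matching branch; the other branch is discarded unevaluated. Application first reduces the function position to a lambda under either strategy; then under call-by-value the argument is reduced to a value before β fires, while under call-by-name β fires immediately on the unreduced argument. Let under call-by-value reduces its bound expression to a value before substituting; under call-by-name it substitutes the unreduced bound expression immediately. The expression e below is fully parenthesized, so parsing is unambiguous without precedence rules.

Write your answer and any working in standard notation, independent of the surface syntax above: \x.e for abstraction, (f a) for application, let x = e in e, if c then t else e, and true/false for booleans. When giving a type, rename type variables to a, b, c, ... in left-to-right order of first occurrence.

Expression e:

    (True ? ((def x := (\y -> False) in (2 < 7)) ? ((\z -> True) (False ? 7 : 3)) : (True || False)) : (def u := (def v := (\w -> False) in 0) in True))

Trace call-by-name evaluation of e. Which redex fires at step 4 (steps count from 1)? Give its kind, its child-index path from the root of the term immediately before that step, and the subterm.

Derivation:
step 0: (if true then (if (let x = (\y.false) in (2 < 7)) then ((\z.true) (if false then 7 else 3)) else (true || false)) else (let u = (let v = (\w.false) in 0) in true))
step 1: [if@root] (if (let x = (\y.false) in (2 < 7)) then ((\z.true) (if false then 7 else 3)) else (true || false))
step 2: [let@0] (if (2 < 7) then ((\z.true) (if false then 7 else 3)) else (true || false))
step 3: [delta@0] (if true then ((\z.true) (if false then 7 else 3)) else (true || false))
step 4: [if@root] ((\z.true) (if false then 7 else 3))

Answer: if at root : (if true then ((\z.true) (if false then 7 else 3)) else (true || false))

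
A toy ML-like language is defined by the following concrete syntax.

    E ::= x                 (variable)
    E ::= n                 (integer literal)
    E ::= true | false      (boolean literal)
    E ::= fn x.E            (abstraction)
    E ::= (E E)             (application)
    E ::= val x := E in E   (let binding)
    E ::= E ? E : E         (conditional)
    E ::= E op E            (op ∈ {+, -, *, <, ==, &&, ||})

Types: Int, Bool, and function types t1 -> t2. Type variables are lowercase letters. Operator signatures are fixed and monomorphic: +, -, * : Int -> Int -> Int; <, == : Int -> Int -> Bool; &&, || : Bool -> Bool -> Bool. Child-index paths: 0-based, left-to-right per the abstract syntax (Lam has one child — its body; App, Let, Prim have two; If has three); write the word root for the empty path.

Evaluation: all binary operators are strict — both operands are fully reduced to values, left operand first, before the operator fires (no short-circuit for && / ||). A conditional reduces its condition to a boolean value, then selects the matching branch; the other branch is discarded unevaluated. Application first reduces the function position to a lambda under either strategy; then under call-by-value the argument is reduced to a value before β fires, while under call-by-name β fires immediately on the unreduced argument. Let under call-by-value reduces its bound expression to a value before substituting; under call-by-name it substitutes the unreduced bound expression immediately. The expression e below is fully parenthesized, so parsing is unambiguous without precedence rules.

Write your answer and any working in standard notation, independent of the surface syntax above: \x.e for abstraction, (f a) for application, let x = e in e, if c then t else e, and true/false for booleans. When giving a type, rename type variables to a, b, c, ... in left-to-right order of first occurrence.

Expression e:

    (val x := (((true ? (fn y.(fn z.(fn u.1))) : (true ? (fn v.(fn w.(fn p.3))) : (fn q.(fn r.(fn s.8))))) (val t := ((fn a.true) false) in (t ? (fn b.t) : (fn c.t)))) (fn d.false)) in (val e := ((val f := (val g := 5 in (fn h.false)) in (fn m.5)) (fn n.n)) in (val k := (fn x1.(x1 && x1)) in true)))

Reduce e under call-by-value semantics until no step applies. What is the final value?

Answer: true

Trace:
step 0: (let x = (((if true then (\y.(\z.(\u.1))) else (if true then (\v.(\w.(\p.3))) else (\q.(\r.(\s.8))))) (let t = ((\a.true) false) in (if t then (\b.t) else (\c.t)))) (\d.false)) in (let e = ((let f = (let g = 5 in (\h.false)) in (\m.5)) (\n.n)) in (let k = (\x1.(x1 && x1)) in true)))
step 1: [if@0.0.0] (let x = (((\y.(\z.(\u.1))) (let t = ((\a.true) false) in (if t then (\b.t) else (\c.t)))) (\d.false)) in (let e = ((let f = (let g = 5 in (\h.false)) in (\m.5)) (\n.n)) in (let k = (\x1.(x1 && x1)) in true)))
step 2: [beta@0.0.1.0] (let x = (((\y.(\z.(\u.1))) (let t = true in (if t then (\b.t) else (\c.t)))) (\d.false)) in (let e = ((let f = (let g = 5 in (\h.false)) in (\m.5)) (\n.n)) in (let k = (\x1.(x1 && x1)) in true)))
step 3: [let@0.0.1] (let x = (((\y.(\z.(\u.1))) (if true then (\b.true) else (\c.true))) (\d.false)) in (let e = ((let f = (let g = 5 in (\h.false)) in (\m.5)) (\n.n)) in (let k = (\x1.(x1 && x1)) in true)))
step 4: [if@0.0.1] (let x = (((\y.(\z.(\u.1))) (\b.true)) (\d.false)) in (let e = ((let f = (let g = 5 in (\h.false)) in (\m.5)) (\n.n)) in (let k = (\x1.(x1 && x1)) in true)))
step 5: [beta@0.0] (let x = ((\z.(\u.1)) (\d.false)) in (let e = ((let f = (let g = 5 in (\h.false)) in (\m.5)) (\n.n)) in (let k = (\x1.(x1 && x1)) in true)))
step 6: [beta@0] (let x = (\u.1) in (let e = ((let f = (let g = 5 in (\h.false)) in (\m.5)) (\n.n)) in (let k = (\x1.(x1 && x1)) in true)))
step 7: [let@root] (let e = ((let f = (let g = 5 in (\h.false)) in (\m.5)) (\n.n)) in (let k = (\x1.(x1 && x1)) in true))
step 8: [let@0.0.0] (let e = ((let f = (\h.false) in (\m.5)) (\n.n)) in (let k = (\x1.(x1 && x1)) in true))
step 9: [let@0.0] (let e = ((\m.5) (\n.n)) in (let k = (\x1.(x1 && x1)) in true))
step 10: [beta@0] (let e = 5 in (let k = (\x1.(x1 && x1)) in true))
step 11: [let@root] (let k = (\x1.(x1 && x1)) in true)
step 12: [let@root] true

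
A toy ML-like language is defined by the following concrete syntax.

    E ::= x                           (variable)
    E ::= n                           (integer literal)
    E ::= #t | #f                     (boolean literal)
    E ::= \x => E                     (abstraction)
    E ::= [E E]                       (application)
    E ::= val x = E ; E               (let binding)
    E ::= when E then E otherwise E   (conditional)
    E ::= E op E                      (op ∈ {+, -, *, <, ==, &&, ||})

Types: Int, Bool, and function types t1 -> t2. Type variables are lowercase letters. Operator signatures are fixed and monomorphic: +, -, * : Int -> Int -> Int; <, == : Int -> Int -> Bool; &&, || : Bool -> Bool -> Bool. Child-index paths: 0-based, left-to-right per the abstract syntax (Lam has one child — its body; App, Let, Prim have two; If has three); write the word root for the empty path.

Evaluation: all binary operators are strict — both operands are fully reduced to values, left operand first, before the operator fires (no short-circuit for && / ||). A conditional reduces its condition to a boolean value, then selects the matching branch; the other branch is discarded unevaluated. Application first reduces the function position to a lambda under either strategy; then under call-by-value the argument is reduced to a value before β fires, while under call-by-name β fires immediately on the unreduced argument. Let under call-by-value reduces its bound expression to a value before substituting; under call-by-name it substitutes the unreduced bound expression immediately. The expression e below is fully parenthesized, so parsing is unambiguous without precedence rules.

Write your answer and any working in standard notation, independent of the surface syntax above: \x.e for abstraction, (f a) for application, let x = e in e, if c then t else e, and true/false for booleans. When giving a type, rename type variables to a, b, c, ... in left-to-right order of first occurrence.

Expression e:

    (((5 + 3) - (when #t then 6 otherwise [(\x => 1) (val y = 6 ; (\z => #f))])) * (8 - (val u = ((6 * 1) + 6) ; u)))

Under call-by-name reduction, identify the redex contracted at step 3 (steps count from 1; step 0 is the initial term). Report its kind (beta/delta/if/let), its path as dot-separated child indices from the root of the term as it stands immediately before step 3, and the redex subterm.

Answer: delta at 0 : (8 - 6)

Trace:
step 0: (((5 + 3) - (if true then 6 else ((\x.1) (let y = 6 in (\z.false))))) * (8 - (let u = ((6 * 1) + 6) in u)))
step 1: [delta@0.0] ((8 - (if true then 6 else ((\x.1) (let y = 6 in (\z.false))))) * (8 - (let u = ((6 * 1) + 6) in u)))
step 2: [if@0.1] ((8 - 6) * (8 - (let u = ((6 * 1) + 6) in u)))
step 3: [delta@0] (2 * (8 - (let u = ((6 * 1) + 6) in u)))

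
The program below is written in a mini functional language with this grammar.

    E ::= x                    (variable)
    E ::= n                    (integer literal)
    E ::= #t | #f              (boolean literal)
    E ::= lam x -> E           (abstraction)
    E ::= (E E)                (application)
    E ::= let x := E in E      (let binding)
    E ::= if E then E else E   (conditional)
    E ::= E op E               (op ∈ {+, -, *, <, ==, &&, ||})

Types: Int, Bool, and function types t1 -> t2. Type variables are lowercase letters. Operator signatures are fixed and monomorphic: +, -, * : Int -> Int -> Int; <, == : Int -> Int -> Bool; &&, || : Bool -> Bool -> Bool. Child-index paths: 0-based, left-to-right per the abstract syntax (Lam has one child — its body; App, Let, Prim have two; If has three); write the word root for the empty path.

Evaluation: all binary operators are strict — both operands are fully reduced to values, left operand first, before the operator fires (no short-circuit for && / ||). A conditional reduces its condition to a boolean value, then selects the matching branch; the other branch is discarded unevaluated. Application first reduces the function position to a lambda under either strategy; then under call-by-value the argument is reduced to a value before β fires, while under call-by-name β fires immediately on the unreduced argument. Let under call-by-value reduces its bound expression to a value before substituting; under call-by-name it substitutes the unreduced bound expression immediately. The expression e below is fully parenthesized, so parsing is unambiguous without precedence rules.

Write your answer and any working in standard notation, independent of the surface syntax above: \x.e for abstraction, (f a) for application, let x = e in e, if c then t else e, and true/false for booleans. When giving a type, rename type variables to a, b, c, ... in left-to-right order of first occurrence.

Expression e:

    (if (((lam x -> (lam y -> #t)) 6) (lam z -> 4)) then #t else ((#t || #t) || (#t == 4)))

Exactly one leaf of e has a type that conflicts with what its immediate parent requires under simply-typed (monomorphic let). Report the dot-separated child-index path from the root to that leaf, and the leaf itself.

Working:
\y._ : b -> Bool
\x._ : a -> b -> Bool
  unify a -> b -> Bool ~ Int -> c
  unify a ~ Int
  unify b -> Bool ~ c
_ _ : b -> Bool
\z._ : d -> Int
  unify b -> Bool ~ (d -> Int) -> e
  unify b ~ d -> Int
  unify Bool ~ e
_ _ : Bool
  unify Bool ~ Bool
  unify Bool ~ Bool
  unify Bool ~ Bool
  unify Bool ~ Bool
  unify Bool ~ Int
  FAIL: mismatch Bool ~ Int

Answer: 2.1.0 : true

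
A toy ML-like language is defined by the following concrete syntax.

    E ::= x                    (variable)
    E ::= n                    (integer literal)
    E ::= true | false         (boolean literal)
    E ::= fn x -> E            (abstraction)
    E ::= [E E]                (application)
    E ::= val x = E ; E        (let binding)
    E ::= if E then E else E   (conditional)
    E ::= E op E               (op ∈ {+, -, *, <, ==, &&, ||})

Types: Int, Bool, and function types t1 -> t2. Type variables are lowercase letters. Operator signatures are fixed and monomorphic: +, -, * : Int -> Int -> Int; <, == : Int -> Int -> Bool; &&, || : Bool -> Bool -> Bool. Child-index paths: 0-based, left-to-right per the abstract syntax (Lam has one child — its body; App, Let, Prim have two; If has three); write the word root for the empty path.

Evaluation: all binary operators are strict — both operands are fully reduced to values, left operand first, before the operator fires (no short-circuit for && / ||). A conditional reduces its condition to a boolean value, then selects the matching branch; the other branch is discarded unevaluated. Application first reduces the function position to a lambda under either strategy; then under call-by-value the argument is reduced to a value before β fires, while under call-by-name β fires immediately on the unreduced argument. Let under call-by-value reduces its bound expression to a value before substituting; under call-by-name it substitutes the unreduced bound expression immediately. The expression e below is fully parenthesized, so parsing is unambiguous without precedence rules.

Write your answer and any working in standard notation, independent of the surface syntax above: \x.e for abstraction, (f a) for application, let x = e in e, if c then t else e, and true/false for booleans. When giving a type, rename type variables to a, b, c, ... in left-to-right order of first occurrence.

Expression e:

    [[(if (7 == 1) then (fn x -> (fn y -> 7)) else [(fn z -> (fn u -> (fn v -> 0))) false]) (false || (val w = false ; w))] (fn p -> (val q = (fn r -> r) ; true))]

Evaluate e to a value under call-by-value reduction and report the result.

Answer: 0

Derivation:
step 0: (((if (7 == 1) then (\x.(\y.7)) else ((\z.(\u.(\v.0))) false)) (false || (let w = false in w))) (\p.(let q = (\r.r) in true)))
step 1: [delta@0.0.0] (((if false then (\x.(\y.7)) else ((\z.(\u.(\v.0))) false)) (false || (let w = false in w))) (\p.(let q = (\r.r) in true)))
step 2: [if@0.0] ((((\z.(\u.(\v.0))) false) (false || (let w = false in w))) (\p.(let q = (\r.r) in true)))
step 3: [beta@0.0] (((\u.(\v.0)) (false || (let w = false in w))) (\p.(let q = (\r.r) in true)))
step 4: [let@0.1.1] (((\u.(\v.0)) (false || false)) (\p.(let q = (\r.r) in true)))
step 5: [delta@0.1] (((\u.(\v.0)) false) (\p.(let q = (\r.r) in true)))
step 6: [beta@0] ((\v.0) (\p.(let q = (\r.r) in true)))
step 7: [beta@root] 0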